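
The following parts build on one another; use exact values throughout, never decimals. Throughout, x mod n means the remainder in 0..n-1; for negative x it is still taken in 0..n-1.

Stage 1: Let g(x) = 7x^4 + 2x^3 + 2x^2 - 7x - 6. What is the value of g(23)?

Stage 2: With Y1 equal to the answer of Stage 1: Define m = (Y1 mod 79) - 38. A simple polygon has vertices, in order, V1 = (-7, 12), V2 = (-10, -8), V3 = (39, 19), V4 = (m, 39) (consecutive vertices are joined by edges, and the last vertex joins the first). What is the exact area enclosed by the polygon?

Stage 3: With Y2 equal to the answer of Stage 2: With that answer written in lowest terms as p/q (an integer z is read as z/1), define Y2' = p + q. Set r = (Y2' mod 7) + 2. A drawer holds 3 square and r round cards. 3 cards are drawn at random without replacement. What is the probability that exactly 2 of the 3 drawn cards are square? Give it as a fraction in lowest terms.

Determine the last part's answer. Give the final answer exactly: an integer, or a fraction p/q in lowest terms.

Stage 1: 7*(23)^4 + 2*(23)^3 + 2*(23)^2 - 7*(23)^1 - 6 = (1958887) + (24334) + (1058) + (-161) + (-6) = 1984112; answer 1984112
Stage 2: Y1 = 1984112; m = -11; cross terms: (-7*-8 - -10*12)=176, (-10*19 - 39*-8)=122, (39*39 - -11*19)=1730, (-11*12 - -7*39)=141; twice the area = |2169| = 2169; area = 2169/2; answer 2169/2
Stage 3: Y2 = 2169/2; threaded value p + q = 2171; r = 3; total draws C(6,3) = 20; favorable C(3,2)*C(3,1) = 9; P = 9/20; answer 9/20

9/20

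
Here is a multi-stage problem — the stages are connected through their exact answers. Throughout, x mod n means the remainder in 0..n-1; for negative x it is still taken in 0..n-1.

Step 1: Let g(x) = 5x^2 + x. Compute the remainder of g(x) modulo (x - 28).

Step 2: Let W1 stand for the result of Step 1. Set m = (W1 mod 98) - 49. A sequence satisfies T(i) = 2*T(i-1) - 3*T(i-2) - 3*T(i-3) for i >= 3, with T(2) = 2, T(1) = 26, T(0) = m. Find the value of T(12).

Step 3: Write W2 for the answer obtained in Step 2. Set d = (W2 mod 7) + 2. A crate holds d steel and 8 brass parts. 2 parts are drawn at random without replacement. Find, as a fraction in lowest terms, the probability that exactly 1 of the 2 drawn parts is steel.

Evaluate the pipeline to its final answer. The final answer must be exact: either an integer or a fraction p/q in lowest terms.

Step 1: remainder = value at the root: 5*(28)^2 + 1*(28)^1 = (3920) + (28) = 3948; answer 3948
Step 2: W1 = 3948; m = -21; T(3) = 2*(2) - 3*(26) - 3*(-21) = -11; iterating: T(3)=-11, T(4)=-106, T(5)=-185, T(6)=-19, T(7)=835, T(8)=2282, T(9)=2116, T(10)=-5119, T(11)=-23432, T(12)=-37855; answer -37855
Step 3: W2 = -37855; d = 3; total draws C(11,2) = 55; favorable C(3,1)*C(8,1) = 24; P = 24/55; answer 24/55

24/55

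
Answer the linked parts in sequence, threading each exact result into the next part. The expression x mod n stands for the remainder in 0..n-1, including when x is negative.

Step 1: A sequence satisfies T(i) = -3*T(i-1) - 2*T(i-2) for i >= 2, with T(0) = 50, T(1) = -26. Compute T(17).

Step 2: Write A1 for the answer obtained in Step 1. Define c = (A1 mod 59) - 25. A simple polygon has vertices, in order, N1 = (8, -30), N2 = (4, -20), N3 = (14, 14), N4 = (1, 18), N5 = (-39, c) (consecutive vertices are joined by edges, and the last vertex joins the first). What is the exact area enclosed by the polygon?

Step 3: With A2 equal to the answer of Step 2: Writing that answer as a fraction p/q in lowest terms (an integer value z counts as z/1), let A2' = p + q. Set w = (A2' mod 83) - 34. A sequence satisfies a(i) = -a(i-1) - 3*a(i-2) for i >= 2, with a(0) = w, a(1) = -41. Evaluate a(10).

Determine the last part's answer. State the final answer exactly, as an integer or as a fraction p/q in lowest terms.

-1171

Step 1: T(2) = -3*(-26) - 2*(50) = -22; iterating: T(2)=-22, T(3)=118, T(4)=-310, T(5)=694, T(6)=-1462, T(7)=2998, T(8)=-6070, T(9)=12214, T(10)=-24502, T(11)=49078, T(12)=-98230, T(13)=196534, T(14)=-393142, T(15)=786358, T(16)=-1572790, T(17)=3145654; answer 3145654
Step 2: A1 = 3145654; c = -15; cross terms: (8*-20 - 4*-30)=-40, (4*14 - 14*-20)=336, (14*18 - 1*14)=238, (1*-15 - -39*18)=687, (-39*-30 - 8*-15)=1290; twice the area = |2511| = 2511; area = 2511/2; answer 2511/2
Step 3: A2 = 2511/2; threaded value p + q = 2513; w = -11; a(2) = -1*(-41) - 3*(-11) = 74; iterating: a(2)=74, a(3)=49, a(4)=-271, a(5)=124, a(6)=689, a(7)=-1061, a(8)=-1006, a(9)=4189, a(10)=-1171; answer -1171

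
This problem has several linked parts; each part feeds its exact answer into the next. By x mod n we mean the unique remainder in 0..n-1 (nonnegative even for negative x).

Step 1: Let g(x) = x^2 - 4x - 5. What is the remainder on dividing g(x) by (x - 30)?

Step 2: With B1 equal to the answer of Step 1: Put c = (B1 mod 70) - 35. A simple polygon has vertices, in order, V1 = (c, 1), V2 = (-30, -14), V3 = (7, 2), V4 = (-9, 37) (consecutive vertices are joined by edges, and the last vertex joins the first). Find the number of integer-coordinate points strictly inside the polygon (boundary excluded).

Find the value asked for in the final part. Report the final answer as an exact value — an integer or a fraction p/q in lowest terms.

Step 1: remainder = value at the root: 1*(30)^2 - 4*(30)^1 - 5 = (900) + (-120) + (-5) = 775; answer 775
Step 2: B1 = 775; c = -30; cross terms: (-30*-14 - -30*1)=450, (-30*2 - 7*-14)=38, (7*37 - -9*2)=277, (-9*1 - -30*37)=1101; twice the area = |1866| = 1866; area = 933; boundary points = 15 + 1 + 1 + 3 = 20; strictly interior points = area - boundary/2 + 1 = 924; answer 924

924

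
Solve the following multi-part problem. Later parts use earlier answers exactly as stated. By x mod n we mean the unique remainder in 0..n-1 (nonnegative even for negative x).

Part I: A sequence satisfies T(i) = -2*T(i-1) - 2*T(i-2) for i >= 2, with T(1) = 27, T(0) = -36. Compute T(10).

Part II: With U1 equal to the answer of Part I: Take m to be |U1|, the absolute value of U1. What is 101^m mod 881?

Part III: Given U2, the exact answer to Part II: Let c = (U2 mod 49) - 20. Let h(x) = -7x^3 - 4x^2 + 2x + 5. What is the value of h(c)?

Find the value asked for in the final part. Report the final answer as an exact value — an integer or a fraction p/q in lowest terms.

-76423

Part I: T(2) = -2*(27) - 2*(-36) = 18; iterating: T(2)=18, T(3)=-90, T(4)=144, T(5)=-108, T(6)=-72, T(7)=360, T(8)=-576, T(9)=432, T(10)=288; answer 288
Part II: U1 = 288; m = 288; squarings mod 881: 101^1=101, 101^2=510, 101^4=205, 101^8=618, 101^16=451, 101^32=771, 101^64=647, 101^128=134, 101^256=336; 101^288 = 101^32 * 101^256 = 42 (mod 881); answer 42
Part III: U2 = 42; c = 22; -7*(22)^3 - 4*(22)^2 + 2*(22)^1 + 5 = (-74536) + (-1936) + (44) + (5) = -76423; answer -76423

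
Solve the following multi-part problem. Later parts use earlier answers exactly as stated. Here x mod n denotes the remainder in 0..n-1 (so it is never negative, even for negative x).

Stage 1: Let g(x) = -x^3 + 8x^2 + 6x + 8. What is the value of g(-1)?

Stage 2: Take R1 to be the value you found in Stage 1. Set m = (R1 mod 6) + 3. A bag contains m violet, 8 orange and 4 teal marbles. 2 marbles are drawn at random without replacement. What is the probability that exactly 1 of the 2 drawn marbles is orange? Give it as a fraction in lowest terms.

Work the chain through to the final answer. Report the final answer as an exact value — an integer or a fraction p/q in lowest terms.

48/95

Stage 1: -1*(-1)^3 + 8*(-1)^2 + 6*(-1)^1 + 8 = (1) + (8) + (-6) + (8) = 11; answer 11
Stage 2: R1 = 11; m = 8; total draws C(20,2) = 190; favorable C(8,1)*C(12,1) = 96; P = 48/95; answer 48/95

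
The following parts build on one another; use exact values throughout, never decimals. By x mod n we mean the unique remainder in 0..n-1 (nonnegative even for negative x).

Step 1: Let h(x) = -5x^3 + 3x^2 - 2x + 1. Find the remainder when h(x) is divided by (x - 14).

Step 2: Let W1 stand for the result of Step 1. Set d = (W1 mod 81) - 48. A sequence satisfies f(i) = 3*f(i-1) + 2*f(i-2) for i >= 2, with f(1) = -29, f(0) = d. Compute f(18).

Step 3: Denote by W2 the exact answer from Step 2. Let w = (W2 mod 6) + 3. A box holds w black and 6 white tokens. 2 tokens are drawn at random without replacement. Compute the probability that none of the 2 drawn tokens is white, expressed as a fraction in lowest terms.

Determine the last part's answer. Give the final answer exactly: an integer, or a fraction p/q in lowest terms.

Step 1: remainder = value at the root: -5*(14)^3 + 3*(14)^2 - 2*(14)^1 + 1 = (-13720) + (588) + (-28) + (1) = -13159; answer -13159
Step 2: W1 = -13159; d = -4; f(2) = 3*(-29) + 2*(-4) = -95; iterating: f(2)=-95, f(3)=-343, f(4)=-1219, f(5)=-4343, f(6)=-15467, f(7)=-55087, f(8)=-196195, f(9)=-698759, f(10)=-2488667, f(11)=-8863519, f(12)=-31567891, f(13)=-112430711, f(14)=-400427915, f(15)=-1426145167, f(16)=-5079291331, f(17)=-18090164327, f(18)=-64429075643; answer -64429075643
Step 3: W2 = -64429075643; w = 4; total draws C(10,2) = 45; favorable C(4,2) = 6; P = 2/15; answer 2/15

2/15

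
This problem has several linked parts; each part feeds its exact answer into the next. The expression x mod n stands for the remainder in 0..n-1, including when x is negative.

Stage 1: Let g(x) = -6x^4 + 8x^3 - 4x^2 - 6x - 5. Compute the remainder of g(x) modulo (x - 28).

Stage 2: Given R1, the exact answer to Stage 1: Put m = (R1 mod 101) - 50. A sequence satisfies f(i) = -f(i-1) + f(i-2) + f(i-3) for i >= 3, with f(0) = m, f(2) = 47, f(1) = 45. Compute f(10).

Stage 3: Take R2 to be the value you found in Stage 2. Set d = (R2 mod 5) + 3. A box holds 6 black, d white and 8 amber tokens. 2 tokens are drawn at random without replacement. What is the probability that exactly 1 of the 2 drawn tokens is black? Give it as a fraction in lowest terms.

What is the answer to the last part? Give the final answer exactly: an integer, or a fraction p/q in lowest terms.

33/68

Stage 1: remainder = value at the root: -6*(28)^4 + 8*(28)^3 - 4*(28)^2 - 6*(28)^1 - 5 = (-3687936) + (175616) + (-3136) + (-168) + (-5) = -3515629; answer -3515629
Stage 2: R1 = -3515629; m = 30; f(3) = -1*(47) + 1*(45) + 1*(30) = 28; iterating: f(3)=28, f(4)=64, f(5)=11, f(6)=81, f(7)=-6, f(8)=98, f(9)=-23, f(10)=115; answer 115
Stage 3: R2 = 115; d = 3; total draws C(17,2) = 136; favorable C(6,1)*C(11,1) = 66; P = 33/68; answer 33/68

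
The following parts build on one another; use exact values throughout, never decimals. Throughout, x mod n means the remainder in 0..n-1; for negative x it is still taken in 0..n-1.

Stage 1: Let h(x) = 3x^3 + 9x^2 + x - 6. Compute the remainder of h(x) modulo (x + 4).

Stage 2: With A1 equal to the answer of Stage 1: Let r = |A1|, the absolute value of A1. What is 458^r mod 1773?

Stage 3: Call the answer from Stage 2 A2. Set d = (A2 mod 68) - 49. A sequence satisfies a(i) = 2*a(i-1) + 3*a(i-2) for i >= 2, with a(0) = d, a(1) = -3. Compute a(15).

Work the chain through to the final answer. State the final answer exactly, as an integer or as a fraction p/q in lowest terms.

Stage 1: remainder = value at the root: 3*(-4)^3 + 9*(-4)^2 + 1*(-4)^1 - 6 = (-192) + (144) + (-4) + (-6) = -58; answer -58
Stage 2: A1 = -58; r = 58; squarings mod 1773: 458^1=458, 458^2=550, 458^4=1090, 458^8=190, 458^16=640, 458^32=37; 458^58 = 458^2 * 458^8 * 458^16 * 458^32 = 1630 (mod 1773); answer 1630
Stage 3: A2 = 1630; d = 17; a(2) = 2*(-3) + 3*(17) = 45; iterating: a(2)=45, a(3)=81, a(4)=297, a(5)=837, a(6)=2565, a(7)=7641, a(8)=22977, a(9)=68877, a(10)=206685, a(11)=620001, a(12)=1860057, a(13)=5580117, a(14)=16740405, a(15)=50221161; answer 50221161

50221161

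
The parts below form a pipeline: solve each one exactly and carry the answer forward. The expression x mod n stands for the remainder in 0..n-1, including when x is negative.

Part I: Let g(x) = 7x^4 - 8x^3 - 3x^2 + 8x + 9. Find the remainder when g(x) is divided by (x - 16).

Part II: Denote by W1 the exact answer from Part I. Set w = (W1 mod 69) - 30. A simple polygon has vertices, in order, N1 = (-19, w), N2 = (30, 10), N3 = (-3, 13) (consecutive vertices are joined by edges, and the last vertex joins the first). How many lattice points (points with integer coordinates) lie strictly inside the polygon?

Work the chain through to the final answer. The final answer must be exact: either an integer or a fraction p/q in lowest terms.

Part I: remainder = value at the root: 7*(16)^4 - 8*(16)^3 - 3*(16)^2 + 8*(16)^1 + 9 = (458752) + (-32768) + (-768) + (128) + (9) = 425353; answer 425353
Part II: W1 = 425353; w = 7; cross terms: (-19*10 - 30*7)=-400, (30*13 - -3*10)=420, (-3*7 - -19*13)=226; twice the area = |246| = 246; area = 123; boundary points = 1 + 3 + 2 = 6; strictly interior points = area - boundary/2 + 1 = 121; answer 121

121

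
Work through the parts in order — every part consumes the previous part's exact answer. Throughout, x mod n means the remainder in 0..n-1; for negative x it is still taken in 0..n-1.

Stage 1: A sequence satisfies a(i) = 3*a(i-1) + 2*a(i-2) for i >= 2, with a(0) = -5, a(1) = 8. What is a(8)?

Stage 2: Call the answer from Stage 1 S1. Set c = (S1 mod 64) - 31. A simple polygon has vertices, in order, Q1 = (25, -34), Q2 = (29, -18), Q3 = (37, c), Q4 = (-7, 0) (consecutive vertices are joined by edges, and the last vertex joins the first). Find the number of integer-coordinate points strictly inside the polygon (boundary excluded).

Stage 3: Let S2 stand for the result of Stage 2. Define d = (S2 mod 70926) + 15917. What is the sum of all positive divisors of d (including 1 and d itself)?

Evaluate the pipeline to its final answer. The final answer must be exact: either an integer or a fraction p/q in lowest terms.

36288

Stage 1: a(2) = 3*(8) + 2*(-5) = 14; iterating: a(2)=14, a(3)=58, a(4)=202, a(5)=722, a(6)=2570, a(7)=9154, a(8)=32602; answer 32602
Stage 2: S1 = 32602; c = -5; cross terms: (25*-18 - 29*-34)=536, (29*-5 - 37*-18)=521, (37*0 - -7*-5)=-35, (-7*-34 - 25*0)=238; twice the area = |1260| = 1260; area = 630; boundary points = 4 + 1 + 1 + 2 = 8; strictly interior points = area - boundary/2 + 1 = 627; answer 627
Stage 3: S2 = 627; d = 16544; 16544 = 2^5 * 11 * 47; sigma = (1 + 2 + 4 + 8 + 16 + 32) * (1 + 11) * (1 + 47) = 63 * 12 * 48 = 36288; answer 36288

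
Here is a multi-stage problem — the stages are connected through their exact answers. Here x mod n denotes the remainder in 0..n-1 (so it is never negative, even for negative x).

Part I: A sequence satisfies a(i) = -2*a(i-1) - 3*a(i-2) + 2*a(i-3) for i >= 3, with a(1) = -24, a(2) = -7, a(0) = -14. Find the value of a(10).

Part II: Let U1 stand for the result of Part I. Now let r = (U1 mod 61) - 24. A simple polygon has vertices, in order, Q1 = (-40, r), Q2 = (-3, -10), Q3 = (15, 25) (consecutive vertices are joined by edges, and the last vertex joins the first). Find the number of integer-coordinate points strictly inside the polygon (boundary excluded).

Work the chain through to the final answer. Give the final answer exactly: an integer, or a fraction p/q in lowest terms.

773

Part I: a(3) = -2*(-7) - 3*(-24) + 2*(-14) = 58; iterating: a(3)=58, a(4)=-143, a(5)=98, a(6)=349, a(7)=-1278, a(8)=1705, a(9)=1122, a(10)=-9915; answer -9915
Part II: U1 = -9915; r = 4; cross terms: (-40*-10 - -3*4)=412, (-3*25 - 15*-10)=75, (15*4 - -40*25)=1060; twice the area = |1547| = 1547; area = 1547/2; boundary points = 1 + 1 + 1 = 3; strictly interior points = area - boundary/2 + 1 = 773; answer 773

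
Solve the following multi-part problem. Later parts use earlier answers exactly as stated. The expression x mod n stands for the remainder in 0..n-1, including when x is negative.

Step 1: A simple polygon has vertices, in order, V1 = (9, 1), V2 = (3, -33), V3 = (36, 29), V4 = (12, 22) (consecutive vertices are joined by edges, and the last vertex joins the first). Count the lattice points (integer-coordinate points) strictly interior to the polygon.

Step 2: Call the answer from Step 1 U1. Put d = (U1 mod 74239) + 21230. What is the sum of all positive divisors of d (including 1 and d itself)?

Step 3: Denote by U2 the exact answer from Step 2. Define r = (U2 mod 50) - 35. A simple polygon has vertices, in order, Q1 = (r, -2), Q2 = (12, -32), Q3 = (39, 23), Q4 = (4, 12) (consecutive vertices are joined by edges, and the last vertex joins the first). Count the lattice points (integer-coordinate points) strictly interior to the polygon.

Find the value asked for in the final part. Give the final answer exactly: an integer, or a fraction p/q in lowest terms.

1199

Step 1: cross terms: (9*-33 - 3*1)=-300, (3*29 - 36*-33)=1275, (36*22 - 12*29)=444, (12*1 - 9*22)=-186; twice the area = |1233| = 1233; area = 1233/2; boundary points = 2 + 1 + 1 + 3 = 7; strictly interior points = area - boundary/2 + 1 = 614; answer 614
Step 2: U1 = 614; d = 21844; 21844 = 2^2 * 43 * 127; sigma = (1 + 2 + 4) * (1 + 43) * (1 + 127) = 7 * 44 * 128 = 39424; answer 39424
Step 3: U2 = 39424; r = -11; cross terms: (-11*-32 - 12*-2)=376, (12*23 - 39*-32)=1524, (39*12 - 4*23)=376, (4*-2 - -11*12)=124; twice the area = |2400| = 2400; area = 1200; boundary points = 1 + 1 + 1 + 1 = 4; strictly interior points = area - boundary/2 + 1 = 1199; answer 1199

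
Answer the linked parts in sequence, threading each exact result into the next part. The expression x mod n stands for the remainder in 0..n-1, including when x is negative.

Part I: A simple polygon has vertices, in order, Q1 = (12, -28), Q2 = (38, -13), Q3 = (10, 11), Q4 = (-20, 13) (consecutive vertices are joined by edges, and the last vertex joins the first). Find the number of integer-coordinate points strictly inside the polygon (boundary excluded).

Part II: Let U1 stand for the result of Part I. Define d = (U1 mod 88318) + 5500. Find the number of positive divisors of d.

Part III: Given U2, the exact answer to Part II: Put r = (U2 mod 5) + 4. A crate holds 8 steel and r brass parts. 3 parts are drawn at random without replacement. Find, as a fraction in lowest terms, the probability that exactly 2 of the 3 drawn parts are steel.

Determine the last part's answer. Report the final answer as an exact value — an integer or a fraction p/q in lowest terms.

Part I: cross terms: (12*-13 - 38*-28)=908, (38*11 - 10*-13)=548, (10*13 - -20*11)=350, (-20*-28 - 12*13)=404; twice the area = |2210| = 2210; area = 1105; boundary points = 1 + 4 + 2 + 1 = 8; strictly interior points = area - boundary/2 + 1 = 1102; answer 1102
Part II: U1 = 1102; d = 6602; 6602 = 2 * 3301; number of divisors = (1+1) * (1+1) = 4; answer 4
Part III: U2 = 4; r = 8; total draws C(16,3) = 560; favorable C(8,2)*C(8,1) = 224; P = 2/5; answer 2/5

2/5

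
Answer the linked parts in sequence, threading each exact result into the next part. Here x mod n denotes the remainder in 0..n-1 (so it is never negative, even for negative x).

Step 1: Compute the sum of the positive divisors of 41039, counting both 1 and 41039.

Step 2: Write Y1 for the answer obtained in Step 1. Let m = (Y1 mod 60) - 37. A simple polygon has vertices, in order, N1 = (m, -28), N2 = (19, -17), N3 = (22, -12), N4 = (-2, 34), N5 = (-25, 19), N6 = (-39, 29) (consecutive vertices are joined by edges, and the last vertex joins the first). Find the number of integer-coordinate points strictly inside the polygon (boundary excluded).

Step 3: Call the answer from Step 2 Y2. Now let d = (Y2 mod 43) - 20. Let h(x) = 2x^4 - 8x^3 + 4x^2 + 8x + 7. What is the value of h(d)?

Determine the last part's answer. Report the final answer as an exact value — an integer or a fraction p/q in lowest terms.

2317

Step 1: 41039 is prime, so its only divisors are 1 and 41039; sigma = 1 + 41039 = 41040; answer 41040
Step 2: Y1 = 41040; m = -37; cross terms: (-37*-17 - 19*-28)=1161, (19*-12 - 22*-17)=146, (22*34 - -2*-12)=724, (-2*19 - -25*34)=812, (-25*29 - -39*19)=16, (-39*-28 - -37*29)=2165; twice the area = |5024| = 5024; area = 2512; boundary points = 1 + 1 + 2 + 1 + 2 + 1 = 8; strictly interior points = area - boundary/2 + 1 = 2509; answer 2509
Step 3: Y2 = 2509; d = -5; 2*(-5)^4 - 8*(-5)^3 + 4*(-5)^2 + 8*(-5)^1 + 7 = (1250) + (1000) + (100) + (-40) + (7) = 2317; answer 2317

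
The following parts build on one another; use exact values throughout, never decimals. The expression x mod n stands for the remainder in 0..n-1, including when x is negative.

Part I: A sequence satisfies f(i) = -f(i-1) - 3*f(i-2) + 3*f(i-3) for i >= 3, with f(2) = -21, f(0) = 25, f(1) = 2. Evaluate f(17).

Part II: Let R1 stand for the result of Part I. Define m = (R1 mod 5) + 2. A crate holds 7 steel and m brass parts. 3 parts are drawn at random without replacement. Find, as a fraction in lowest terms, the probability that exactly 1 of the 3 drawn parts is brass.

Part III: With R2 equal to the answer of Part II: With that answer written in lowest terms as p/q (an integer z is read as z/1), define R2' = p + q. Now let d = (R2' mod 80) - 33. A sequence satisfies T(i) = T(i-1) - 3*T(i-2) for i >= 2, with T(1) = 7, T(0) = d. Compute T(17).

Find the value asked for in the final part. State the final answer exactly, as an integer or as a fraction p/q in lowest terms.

Part I: f(3) = -1*(-21) - 3*(2) + 3*(25) = 90; iterating: f(3)=90, f(4)=-21, f(5)=-312, f(6)=645, f(7)=228, f(8)=-3099, f(9)=4350, f(10)=5631, f(11)=-27978, f(12)=24135, f(13)=76692, f(14)=-233031, f(15)=75360, f(16)=853809, f(17)=-1778982; answer -1778982
Part II: R1 = -1778982; m = 5; total draws C(12,3) = 220; favorable C(5,1)*C(7,2) = 105; P = 21/44; answer 21/44
Part III: R2 = 21/44; threaded value p + q = 65; d = 32; T(2) = 1*(7) - 3*(32) = -89; iterating: T(2)=-89, T(3)=-110, T(4)=157, T(5)=487, T(6)=16, T(7)=-1445, T(8)=-1493, T(9)=2842, T(10)=7321, T(11)=-1205, T(12)=-23168, T(13)=-19553, T(14)=49951, T(15)=108610, T(16)=-41243, T(17)=-367073; answer -367073

-367073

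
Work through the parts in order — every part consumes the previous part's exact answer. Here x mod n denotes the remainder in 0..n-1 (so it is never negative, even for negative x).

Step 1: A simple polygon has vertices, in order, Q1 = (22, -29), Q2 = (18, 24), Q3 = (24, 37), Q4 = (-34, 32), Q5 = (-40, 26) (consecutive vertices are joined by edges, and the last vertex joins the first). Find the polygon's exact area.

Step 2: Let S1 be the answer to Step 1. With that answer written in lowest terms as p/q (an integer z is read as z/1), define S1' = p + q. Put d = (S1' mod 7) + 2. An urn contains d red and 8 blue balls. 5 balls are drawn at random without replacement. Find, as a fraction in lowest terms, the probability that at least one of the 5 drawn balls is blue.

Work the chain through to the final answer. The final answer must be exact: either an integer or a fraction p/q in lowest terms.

998/1001

Step 1: cross terms: (22*24 - 18*-29)=1050, (18*37 - 24*24)=90, (24*32 - -34*37)=2026, (-34*26 - -40*32)=396, (-40*-29 - 22*26)=588; twice the area = |4150| = 4150; area = 2075; answer 2075
Step 2: S1 = 2075; threaded value p + q = 2076; d = 6; total draws C(14,5) = 2002; complement C(6,5) = 6; favorable 2002 - 6 = 1996; P = 998/1001; answer 998/1001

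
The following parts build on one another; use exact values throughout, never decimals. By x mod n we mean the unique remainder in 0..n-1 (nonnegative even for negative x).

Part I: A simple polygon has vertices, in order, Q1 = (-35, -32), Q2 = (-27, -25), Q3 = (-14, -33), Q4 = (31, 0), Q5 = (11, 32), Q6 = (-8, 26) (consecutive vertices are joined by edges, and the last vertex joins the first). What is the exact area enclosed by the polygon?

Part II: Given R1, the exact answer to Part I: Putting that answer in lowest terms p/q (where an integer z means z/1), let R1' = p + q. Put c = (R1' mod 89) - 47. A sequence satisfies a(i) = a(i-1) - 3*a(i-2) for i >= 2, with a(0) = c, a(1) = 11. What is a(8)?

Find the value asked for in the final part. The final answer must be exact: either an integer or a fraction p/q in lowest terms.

1253

Part I: cross terms: (-35*-25 - -27*-32)=11, (-27*-33 - -14*-25)=541, (-14*0 - 31*-33)=1023, (31*32 - 11*0)=992, (11*26 - -8*32)=542, (-8*-32 - -35*26)=1166; twice the area = |4275| = 4275; area = 4275/2; answer 4275/2
Part II: R1 = 4275/2; threaded value p + q = 4277; c = -42; a(2) = 1*(11) - 3*(-42) = 137; iterating: a(2)=137, a(3)=104, a(4)=-307, a(5)=-619, a(6)=302, a(7)=2159, a(8)=1253; answer 1253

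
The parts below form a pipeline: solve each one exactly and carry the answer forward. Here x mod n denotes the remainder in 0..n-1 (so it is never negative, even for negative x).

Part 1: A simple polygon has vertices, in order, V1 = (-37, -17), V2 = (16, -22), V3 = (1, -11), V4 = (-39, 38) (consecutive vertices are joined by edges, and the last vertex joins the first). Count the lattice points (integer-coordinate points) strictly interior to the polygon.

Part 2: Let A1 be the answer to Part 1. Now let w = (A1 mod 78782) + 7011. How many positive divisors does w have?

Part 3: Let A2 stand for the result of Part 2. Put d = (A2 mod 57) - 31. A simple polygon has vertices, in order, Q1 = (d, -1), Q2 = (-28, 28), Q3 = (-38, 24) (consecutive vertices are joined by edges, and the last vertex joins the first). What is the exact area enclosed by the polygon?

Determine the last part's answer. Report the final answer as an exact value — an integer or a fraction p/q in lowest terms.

147

Part 1: cross terms: (-37*-22 - 16*-17)=1086, (16*-11 - 1*-22)=-154, (1*38 - -39*-11)=-391, (-39*-17 - -37*38)=2069; twice the area = |2610| = 2610; area = 1305; boundary points = 1 + 1 + 1 + 1 = 4; strictly interior points = area - boundary/2 + 1 = 1304; answer 1304
Part 2: A1 = 1304; w = 8315; 8315 = 5 * 1663; number of divisors = (1+1) * (1+1) = 4; answer 4
Part 3: A2 = 4; d = -27; cross terms: (-27*28 - -28*-1)=-784, (-28*24 - -38*28)=392, (-38*-1 - -27*24)=686; twice the area = |294| = 294; area = 147; answer 147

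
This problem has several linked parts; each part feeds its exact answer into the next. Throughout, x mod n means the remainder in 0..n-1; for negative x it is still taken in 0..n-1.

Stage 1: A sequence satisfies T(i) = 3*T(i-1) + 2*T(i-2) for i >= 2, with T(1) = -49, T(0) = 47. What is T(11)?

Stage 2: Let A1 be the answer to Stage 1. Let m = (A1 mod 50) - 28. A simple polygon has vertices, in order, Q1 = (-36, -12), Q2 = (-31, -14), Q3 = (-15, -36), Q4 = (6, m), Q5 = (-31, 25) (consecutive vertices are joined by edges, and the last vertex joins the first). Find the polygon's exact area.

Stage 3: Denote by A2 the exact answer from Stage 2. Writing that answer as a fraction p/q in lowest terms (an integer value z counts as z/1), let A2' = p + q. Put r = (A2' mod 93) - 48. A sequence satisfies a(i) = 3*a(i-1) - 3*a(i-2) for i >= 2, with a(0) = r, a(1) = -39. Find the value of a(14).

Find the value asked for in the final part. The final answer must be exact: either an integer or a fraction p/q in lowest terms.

19683

Stage 1: T(2) = 3*(-49) + 2*(47) = -53; iterating: T(2)=-53, T(3)=-257, T(4)=-877, T(5)=-3145, T(6)=-11189, T(7)=-39857, T(8)=-141949, T(9)=-505561, T(10)=-1800581, T(11)=-6412865; answer -6412865
Stage 2: A1 = -6412865; m = 7; cross terms: (-36*-14 - -31*-12)=132, (-31*-36 - -15*-14)=906, (-15*7 - 6*-36)=111, (6*25 - -31*7)=367, (-31*-12 - -36*25)=1272; twice the area = |2788| = 2788; area = 1394; answer 1394
Stage 3: A2 = 1394; threaded value p + q = 1395; r = -48; a(2) = 3*(-39) - 3*(-48) = 27; iterating: a(2)=27, a(3)=198, a(4)=513, a(5)=945, a(6)=1296, a(7)=1053, a(8)=-729, a(9)=-5346, a(10)=-13851, a(11)=-25515, a(12)=-34992, a(13)=-28431, a(14)=19683; answer 19683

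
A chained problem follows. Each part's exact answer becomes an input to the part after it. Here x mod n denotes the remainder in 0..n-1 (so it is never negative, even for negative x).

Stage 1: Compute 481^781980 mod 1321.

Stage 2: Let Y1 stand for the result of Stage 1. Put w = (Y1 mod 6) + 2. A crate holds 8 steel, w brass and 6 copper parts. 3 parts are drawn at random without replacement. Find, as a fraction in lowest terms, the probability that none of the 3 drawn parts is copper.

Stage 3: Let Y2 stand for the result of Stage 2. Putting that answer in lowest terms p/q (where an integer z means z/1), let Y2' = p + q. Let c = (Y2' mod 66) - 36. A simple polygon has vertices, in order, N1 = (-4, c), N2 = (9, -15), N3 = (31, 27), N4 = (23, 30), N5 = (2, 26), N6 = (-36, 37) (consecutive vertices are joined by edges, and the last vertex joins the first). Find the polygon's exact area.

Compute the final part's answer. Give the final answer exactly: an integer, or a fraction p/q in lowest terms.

2174

Stage 1: squarings mod 1321: 481^1=481, 481^2=186, 481^4=250, 481^8=413, 481^16=160, 481^32=501, 481^64=11, 481^128=121, 481^256=110, 481^512=211, 481^1024=928, 481^2048=1213, 481^4096=1096, 481^8192=427, 481^16384=31, 481^32768=961, 481^65536=142, 481^131072=349, 481^262144=269, 481^524288=1027; 481^781980 = 481^4 * 481^8 * 481^16 * 481^128 * 481^512 * 481^1024 * 481^2048 * 481^8192 * 481^16384 * 481^32768 * 481^65536 * 481^131072 * 481^524288 = 1263 (mod 1321); answer 1263
Stage 2: Y1 = 1263; w = 5; total draws C(19,3) = 969; favorable C(13,3) = 286; P = 286/969; answer 286/969
Stage 3: Y2 = 286/969; threaded value p + q = 1255; c = -35; cross terms: (-4*-15 - 9*-35)=375, (9*27 - 31*-15)=708, (31*30 - 23*27)=309, (23*26 - 2*30)=538, (2*37 - -36*26)=1010, (-36*-35 - -4*37)=1408; twice the area = |4348| = 4348; area = 2174; answer 2174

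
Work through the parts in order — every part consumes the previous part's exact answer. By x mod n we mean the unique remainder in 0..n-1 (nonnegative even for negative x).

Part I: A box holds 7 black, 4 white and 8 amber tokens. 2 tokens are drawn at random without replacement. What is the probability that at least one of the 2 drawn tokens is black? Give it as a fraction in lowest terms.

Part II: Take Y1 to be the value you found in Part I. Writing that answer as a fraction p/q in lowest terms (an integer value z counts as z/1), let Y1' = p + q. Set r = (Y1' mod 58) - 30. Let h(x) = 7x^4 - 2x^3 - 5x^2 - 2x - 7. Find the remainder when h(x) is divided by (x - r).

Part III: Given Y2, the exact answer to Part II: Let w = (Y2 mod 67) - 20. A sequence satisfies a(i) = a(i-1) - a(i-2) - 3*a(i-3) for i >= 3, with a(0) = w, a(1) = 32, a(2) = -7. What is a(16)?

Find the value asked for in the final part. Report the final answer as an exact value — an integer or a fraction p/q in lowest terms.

-78872

Part I: total draws C(19,2) = 171; complement C(12,2) = 66; favorable 171 - 66 = 105; P = 35/57; answer 35/57
Part II: Y1 = 35/57; threaded value p + q = 92; r = 4; remainder = value at the root: 7*(4)^4 - 2*(4)^3 - 5*(4)^2 - 2*(4)^1 - 7 = (1792) + (-128) + (-80) + (-8) + (-7) = 1569; answer 1569
Part III: Y2 = 1569; w = 8; a(3) = 1*(-7) - 1*(32) - 3*(8) = -63; iterating: a(3)=-63, a(4)=-152, a(5)=-68, a(6)=273, a(7)=797, a(8)=728, a(9)=-888, a(10)=-4007, a(11)=-5303, a(12)=1368, a(13)=18692, a(14)=33233, a(15)=10437, a(16)=-78872; answer -78872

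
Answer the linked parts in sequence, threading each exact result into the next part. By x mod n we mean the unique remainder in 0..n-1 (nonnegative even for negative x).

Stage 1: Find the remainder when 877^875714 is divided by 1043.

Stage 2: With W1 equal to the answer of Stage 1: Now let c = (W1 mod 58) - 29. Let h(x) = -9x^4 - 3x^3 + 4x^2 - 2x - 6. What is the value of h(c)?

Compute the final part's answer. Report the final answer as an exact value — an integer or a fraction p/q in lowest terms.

-249762

Stage 1: squarings mod 1043: 877^1=877, 877^2=438, 877^4=975, 877^8=452, 877^16=919, 877^32=774, 877^64=394, 877^128=872, 877^256=37, 877^512=326, 877^1024=933, 877^2048=627, 877^4096=961, 877^8192=466, 877^16384=212, 877^32768=95, 877^65536=681, 877^131072=669, 877^262144=114, 877^524288=480; 877^875714 = 877^2 * 877^64 * 877^128 * 877^1024 * 877^2048 * 877^4096 * 877^16384 * 877^65536 * 877^262144 * 877^524288 = 480 (mod 1043); answer 480
Stage 2: W1 = 480; c = -13; -9*(-13)^4 - 3*(-13)^3 + 4*(-13)^2 - 2*(-13)^1 - 6 = (-257049) + (6591) + (676) + (26) + (-6) = -249762; answer -249762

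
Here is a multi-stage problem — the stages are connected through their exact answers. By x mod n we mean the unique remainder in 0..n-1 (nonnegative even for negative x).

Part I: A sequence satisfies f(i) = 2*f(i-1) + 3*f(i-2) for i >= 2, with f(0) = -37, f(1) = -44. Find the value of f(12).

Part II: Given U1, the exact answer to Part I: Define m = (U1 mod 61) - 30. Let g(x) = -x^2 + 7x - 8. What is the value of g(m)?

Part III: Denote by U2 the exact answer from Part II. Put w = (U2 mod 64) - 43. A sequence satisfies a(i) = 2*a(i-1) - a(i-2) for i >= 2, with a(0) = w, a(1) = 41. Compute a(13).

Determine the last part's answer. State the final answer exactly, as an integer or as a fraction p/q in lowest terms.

Part I: f(2) = 2*(-44) + 3*(-37) = -199; iterating: f(2)=-199, f(3)=-530, f(4)=-1657, f(5)=-4904, f(6)=-14779, f(7)=-44270, f(8)=-132877, f(9)=-398564, f(10)=-1195759, f(11)=-3587210, f(12)=-10761697; answer -10761697
Part II: U1 = -10761697; m = 15; -1*(15)^2 + 7*(15)^1 - 8 = (-225) + (105) + (-8) = -128; answer -128
Part III: U2 = -128; w = -43; a(2) = 2*(41) - 1*(-43) = 125; iterating: a(2)=125, a(3)=209, a(4)=293, a(5)=377, a(6)=461, a(7)=545, a(8)=629, a(9)=713, a(10)=797, a(11)=881, a(12)=965, a(13)=1049; answer 1049

1049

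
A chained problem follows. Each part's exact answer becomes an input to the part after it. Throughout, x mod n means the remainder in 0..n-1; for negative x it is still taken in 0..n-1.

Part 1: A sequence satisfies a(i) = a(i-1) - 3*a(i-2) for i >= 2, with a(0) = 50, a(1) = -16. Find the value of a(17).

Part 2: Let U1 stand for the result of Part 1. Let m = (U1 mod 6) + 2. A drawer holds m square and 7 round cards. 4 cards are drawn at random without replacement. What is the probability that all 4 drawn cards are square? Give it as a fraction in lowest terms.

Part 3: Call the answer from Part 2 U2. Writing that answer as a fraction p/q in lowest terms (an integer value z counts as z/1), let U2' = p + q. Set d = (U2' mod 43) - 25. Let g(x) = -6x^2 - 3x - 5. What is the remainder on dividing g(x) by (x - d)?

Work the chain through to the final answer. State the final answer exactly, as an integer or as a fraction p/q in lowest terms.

Part 1: a(2) = 1*(-16) - 3*(50) = -166; iterating: a(2)=-166, a(3)=-118, a(4)=380, a(5)=734, a(6)=-406, a(7)=-2608, a(8)=-1390, a(9)=6434, a(10)=10604, a(11)=-8698, a(12)=-40510, a(13)=-14416, a(14)=107114, a(15)=150362, a(16)=-170980, a(17)=-622066; answer -622066
Part 2: U1 = -622066; m = 4; total draws C(11,4) = 330; favorable C(4,4) = 1; P = 1/330; answer 1/330
Part 3: U2 = 1/330; threaded value p + q = 331; d = 5; remainder = value at the root: -6*(5)^2 - 3*(5)^1 - 5 = (-150) + (-15) + (-5) = -170; answer -170

-170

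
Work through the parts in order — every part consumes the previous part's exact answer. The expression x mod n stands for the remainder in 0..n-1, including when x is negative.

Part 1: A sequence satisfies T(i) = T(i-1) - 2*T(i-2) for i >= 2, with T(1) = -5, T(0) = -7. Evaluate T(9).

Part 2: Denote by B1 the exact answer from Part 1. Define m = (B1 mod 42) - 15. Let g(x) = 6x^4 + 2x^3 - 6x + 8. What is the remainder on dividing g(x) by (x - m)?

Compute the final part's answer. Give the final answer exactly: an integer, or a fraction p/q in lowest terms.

225100

Part 1: T(2) = 1*(-5) - 2*(-7) = 9; iterating: T(2)=9, T(3)=19, T(4)=1, T(5)=-37, T(6)=-39, T(7)=35, T(8)=113, T(9)=43; answer 43
Part 2: B1 = 43; m = -14; remainder = value at the root: 6*(-14)^4 + 2*(-14)^3 - 6*(-14)^1 + 8 = (230496) + (-5488) + (84) + (8) = 225100; answer 225100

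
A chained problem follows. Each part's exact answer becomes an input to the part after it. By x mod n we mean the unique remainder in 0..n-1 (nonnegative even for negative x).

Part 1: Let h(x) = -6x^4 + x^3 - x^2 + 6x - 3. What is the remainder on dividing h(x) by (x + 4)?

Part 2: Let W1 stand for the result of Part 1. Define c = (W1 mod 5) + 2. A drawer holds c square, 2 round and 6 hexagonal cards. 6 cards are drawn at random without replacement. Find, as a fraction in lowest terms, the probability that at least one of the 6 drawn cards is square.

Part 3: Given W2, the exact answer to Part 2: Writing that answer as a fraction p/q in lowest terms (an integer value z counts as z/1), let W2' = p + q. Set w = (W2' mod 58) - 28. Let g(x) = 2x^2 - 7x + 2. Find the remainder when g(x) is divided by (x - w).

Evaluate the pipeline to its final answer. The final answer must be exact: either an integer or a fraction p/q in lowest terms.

Part 1: remainder = value at the root: -6*(-4)^4 + 1*(-4)^3 - 1*(-4)^2 + 6*(-4)^1 - 3 = (-1536) + (-64) + (-16) + (-24) + (-3) = -1643; answer -1643
Part 2: W1 = -1643; c = 4; total draws C(12,6) = 924; complement C(8,6) = 28; favorable 924 - 28 = 896; P = 32/33; answer 32/33
Part 3: W2 = 32/33; threaded value p + q = 65; w = -21; remainder = value at the root: 2*(-21)^2 - 7*(-21)^1 + 2 = (882) + (147) + (2) = 1031; answer 1031

1031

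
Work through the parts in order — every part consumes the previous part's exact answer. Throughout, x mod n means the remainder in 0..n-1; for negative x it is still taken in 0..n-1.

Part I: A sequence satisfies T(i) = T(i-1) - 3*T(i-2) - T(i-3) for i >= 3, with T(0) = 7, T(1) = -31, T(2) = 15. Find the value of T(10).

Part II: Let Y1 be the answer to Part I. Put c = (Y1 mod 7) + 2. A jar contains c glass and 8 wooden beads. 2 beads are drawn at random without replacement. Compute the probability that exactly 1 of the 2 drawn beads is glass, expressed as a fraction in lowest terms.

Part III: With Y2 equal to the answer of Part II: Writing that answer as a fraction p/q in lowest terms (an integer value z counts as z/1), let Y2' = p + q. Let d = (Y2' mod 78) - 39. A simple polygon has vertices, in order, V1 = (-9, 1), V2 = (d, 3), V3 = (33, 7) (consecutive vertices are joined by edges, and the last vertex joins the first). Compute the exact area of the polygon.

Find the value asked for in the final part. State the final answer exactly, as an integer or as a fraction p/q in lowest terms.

15

Part I: T(3) = 1*(15) - 3*(-31) - 1*(7) = 101; iterating: T(3)=101, T(4)=87, T(5)=-231, T(6)=-593, T(7)=13, T(8)=2023, T(9)=2577, T(10)=-3505; answer -3505
Part II: Y1 = -3505; c = 4; total draws C(12,2) = 66; favorable C(4,1)*C(8,1) = 32; P = 16/33; answer 16/33
Part III: Y2 = 16/33; threaded value p + q = 49; d = 10; cross terms: (-9*3 - 10*1)=-37, (10*7 - 33*3)=-29, (33*1 - -9*7)=96; twice the area = |30| = 30; area = 15; answer 15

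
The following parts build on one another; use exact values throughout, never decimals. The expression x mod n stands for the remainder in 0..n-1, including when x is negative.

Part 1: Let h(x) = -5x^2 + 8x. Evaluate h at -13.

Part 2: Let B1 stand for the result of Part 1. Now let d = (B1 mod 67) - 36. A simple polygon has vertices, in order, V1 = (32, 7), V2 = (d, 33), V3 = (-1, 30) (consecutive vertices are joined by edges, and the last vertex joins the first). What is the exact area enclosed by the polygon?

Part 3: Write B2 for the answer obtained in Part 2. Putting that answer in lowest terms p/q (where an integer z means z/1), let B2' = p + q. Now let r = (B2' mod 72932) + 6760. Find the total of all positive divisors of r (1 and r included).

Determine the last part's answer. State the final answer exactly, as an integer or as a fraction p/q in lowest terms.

Part 1: -5*(-13)^2 + 8*(-13)^1 = (-845) + (-104) = -949; answer -949
Part 2: B1 = -949; d = 20; cross terms: (32*33 - 20*7)=916, (20*30 - -1*33)=633, (-1*7 - 32*30)=-967; twice the area = |582| = 582; area = 291; answer 291
Part 3: B2 = 291; threaded value p + q = 292; r = 7052; 7052 = 2^2 * 41 * 43; sigma = (1 + 2 + 4) * (1 + 41) * (1 + 43) = 7 * 42 * 44 = 12936; answer 12936

12936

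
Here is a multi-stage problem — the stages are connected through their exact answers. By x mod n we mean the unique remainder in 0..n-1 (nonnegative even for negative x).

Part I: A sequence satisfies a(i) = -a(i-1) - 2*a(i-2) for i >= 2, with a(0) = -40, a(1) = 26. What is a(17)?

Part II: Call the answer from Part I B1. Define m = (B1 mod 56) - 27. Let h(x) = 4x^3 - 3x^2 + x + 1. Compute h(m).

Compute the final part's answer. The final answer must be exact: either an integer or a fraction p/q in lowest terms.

Part I: a(2) = -1*(26) - 2*(-40) = 54; iterating: a(2)=54, a(3)=-106, a(4)=-2, a(5)=214, a(6)=-210, a(7)=-218, a(8)=638, a(9)=-202, a(10)=-1074, a(11)=1478, a(12)=670, a(13)=-3626, a(14)=2286, a(15)=4966, a(16)=-9538, a(17)=-394; answer -394
Part II: B1 = -394; m = 27; 4*(27)^3 - 3*(27)^2 + 1*(27)^1 + 1 = (78732) + (-2187) + (27) + (1) = 76573; answer 76573

76573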